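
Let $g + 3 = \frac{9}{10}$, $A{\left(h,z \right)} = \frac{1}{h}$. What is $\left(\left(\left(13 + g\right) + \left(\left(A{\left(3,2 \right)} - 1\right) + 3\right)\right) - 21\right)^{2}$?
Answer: $\frac{54289}{900} \approx 60.321$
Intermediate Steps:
$g = - \frac{21}{10}$ ($g = -3 + \frac{9}{10} = - \frac{21}{10} \approx -2.1$)
$\left(\left(\left(13 + g\right) + \left(\left(A{\left(3,2 \right)} - 1\right) + 3\right)\right) - 21\right)^{2} = \left(\left(\left(13 - \frac{21}{10}\right) + \left(\left(\frac{1}{3} - 1\right) + 3\right)\right) - 21\right)^{2} = \left(\left(\frac{109}{10} + \left(\left(\frac{1}{3} - 1\right) + 3\right)\right) - 21\right)^{2} = \left(\left(\frac{109}{10} + \left(- \frac{2}{3} + 3\right)\right) - 21\right)^{2} = \left(\left(\frac{109}{10} + \frac{7}{3}\right) - 21\right)^{2} = \left(\frac{397}{30} - 21\right)^{2} = \left(- \frac{233}{30}\right)^{2} = \frac{54289}{900}$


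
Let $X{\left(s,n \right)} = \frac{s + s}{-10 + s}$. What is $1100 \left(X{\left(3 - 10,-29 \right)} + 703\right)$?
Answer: $\frac{13161500}{17} \approx 7.7421 \cdot 10^{5}$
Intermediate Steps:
$X{\left(s,n \right)} = \frac{2 s}{-10 + s}$
$1100 \left(X{\left(3 - 10,-29 \right)} + 703\right) = 1100 \left(\frac{2 \left(3 - 10\right)}{-10 + \left(3 - 10\right)} + 703\right) = 1100 \left(2 \left(-7\right) \frac{1}{-10 - 7} + 703\right) = 1100 \left(2 \left(-7\right) \frac{1}{-17} + 703\right) = 1100 \left(2 \left(-7\right) \left(- \frac{1}{17}\right) + 703\right) = 1100 \left(\frac{14}{17} + 703\right) = 1100 \cdot \frac{11965}{17} = \frac{13161500}{17}$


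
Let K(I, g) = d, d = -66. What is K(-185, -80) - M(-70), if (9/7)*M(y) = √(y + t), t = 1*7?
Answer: -66 - 7*I*√7/3 ≈ -66.0 - 6.1734*I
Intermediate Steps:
t = 7
M(y) = 7*√(7 + y)/9 (M(y) = 7*√(y + 7)/9 = 7*√(7 + y)/9)
K(I, g) = -66
K(-185, -80) - M(-70) = -66 - 7*√(7 - 70)/9 = -66 - 7*√(-63)/9 = -66 - 7*3*I*√7/9 = -66 - 7*I*√7/3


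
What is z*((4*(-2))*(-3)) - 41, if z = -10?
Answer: -281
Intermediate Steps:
z*((4*(-2))*(-3)) - 41 = -10*4*(-2)*(-3) - 41 = -(-80)*(-3) - 41 = -10*24 - 41 = -240 - 41 = -281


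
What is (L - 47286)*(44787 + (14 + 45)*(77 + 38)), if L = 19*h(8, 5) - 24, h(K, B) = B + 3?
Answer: -2432032376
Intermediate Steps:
h(K, B) = 3 + B
L = 128 (L = 19*(3 + 5) - 24 = 19*8 - 24 = 152 - 24 = 128)
(L - 47286)*(44787 + (14 + 45)*(77 + 38)) = (128 - 47286)*(44787 + (14 + 45)*(77 + 38)) = -47158*(44787 + 59*115) = -47158*(44787 + 6785) = -47158*51572 = -2432032376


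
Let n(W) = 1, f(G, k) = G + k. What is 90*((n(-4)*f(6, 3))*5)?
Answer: 4050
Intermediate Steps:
90*((n(-4)*f(6, 3))*5) = 90*((1*(6 + 3))*5) = 90*((1*9)*5) = 90*(9*5) = 90*45 = 4050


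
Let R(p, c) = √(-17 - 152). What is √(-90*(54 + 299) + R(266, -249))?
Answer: √(-31770 + 13*I) ≈ 0.0365 + 178.24*I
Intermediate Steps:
R(p, c) = 13*I (R(p, c) = √(-169) = 13*I)
√(-90*(54 + 299) + R(266, -249)) = √(-90*(54 + 299) + 13*I) = √(-90*353 + 13*I) = √(-31770 + 13*I)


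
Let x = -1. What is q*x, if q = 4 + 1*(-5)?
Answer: 1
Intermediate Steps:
q = -1 (q = 4 - 5 = -1)
q*x = -1*(-1) = 1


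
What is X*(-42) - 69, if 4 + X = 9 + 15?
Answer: -909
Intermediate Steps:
X = 20 (X = -4 + (9 + 15) = -4 + 24 = 20)
X*(-42) - 69 = 20*(-42) - 69 = -840 - 69 = -909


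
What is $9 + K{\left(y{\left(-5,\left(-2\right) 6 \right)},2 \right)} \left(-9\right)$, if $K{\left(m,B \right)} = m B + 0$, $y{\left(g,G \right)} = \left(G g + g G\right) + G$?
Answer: $-1935$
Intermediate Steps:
$y{\left(g,G \right)} = G + 2 G g$ ($y{\left(g,G \right)} = \left(G g + G g\right) + G = 2 G g + G = G + 2 G g$)
$K{\left(m,B \right)} = B m$ ($K{\left(m,B \right)} = B m + 0 = B m$)
$9 + K{\left(y{\left(-5,\left(-2\right) 6 \right)},2 \right)} \left(-9\right) = 9 + 2 \left(-2\right) 6 \left(1 + 2 \left(-5\right)\right) \left(-9\right) = 9 + 2 \left(- 12 \left(1 - 10\right)\right) \left(-9\right) = 9 + 2 \left(\left(-12\right) \left(-9\right)\right) \left(-9\right) = 9 + 2 \cdot 108 \left(-9\right) = 9 + 216 \left(-9\right) = 9 - 1944 = -1935$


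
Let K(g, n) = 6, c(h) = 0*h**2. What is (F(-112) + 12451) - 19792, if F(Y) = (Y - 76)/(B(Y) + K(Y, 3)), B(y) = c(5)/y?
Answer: -22117/3 ≈ -7372.3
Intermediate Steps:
c(h) = 0
B(y) = 0 (B(y) = 0/y = 0)
F(Y) = -38/3 + Y/6 (F(Y) = (Y - 76)/(0 + 6) = (-76 + Y)/6 = (-76 + Y)*(1/6) = -38/3 + Y/6)
(F(-112) + 12451) - 19792 = ((-38/3 + (1/6)*(-112)) + 12451) - 19792 = ((-38/3 - 56/3) + 12451) - 19792 = (-94/3 + 12451) - 19792 = 37259/3 - 19792 = -22117/3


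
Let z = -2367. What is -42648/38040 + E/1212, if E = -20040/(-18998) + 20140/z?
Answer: -12172562751373/10798117293915 ≈ -1.1273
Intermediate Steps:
E = -167592520/22484133 (E = -20040/(-18998) + 20140/(-2367) = -20040*(-1/18998) + 20140*(-1/2367) = 10020/9499 - 20140/2367 = -167592520/22484133 ≈ -7.4538)
-42648/38040 + E/1212 = -42648/38040 - 167592520/22484133/1212 = -42648*1/38040 - 167592520/22484133*1/1212 = -1777/1585 - 41898130/6812692299 = -12172562751373/10798117293915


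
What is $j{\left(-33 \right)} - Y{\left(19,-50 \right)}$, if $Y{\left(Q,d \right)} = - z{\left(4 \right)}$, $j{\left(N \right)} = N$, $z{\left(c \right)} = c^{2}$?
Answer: $-17$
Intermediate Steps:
$Y{\left(Q,d \right)} = -16$ ($Y{\left(Q,d \right)} = - 4^{2} = \left(-1\right) 16 = -16$)
$j{\left(-33 \right)} - Y{\left(19,-50 \right)} = -33 - -16 = -33 + 16 = -17$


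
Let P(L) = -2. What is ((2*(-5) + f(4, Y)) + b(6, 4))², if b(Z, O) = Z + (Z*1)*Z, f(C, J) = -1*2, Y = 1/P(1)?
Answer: 900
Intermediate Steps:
Y = -½ (Y = 1/(-2) = -½ ≈ -0.50000)
f(C, J) = -2
b(Z, O) = Z + Z² (b(Z, O) = Z + Z*Z = Z + Z²)
((2*(-5) + f(4, Y)) + b(6, 4))² = ((2*(-5) - 2) + 6*(1 + 6))² = ((-10 - 2) + 6*7)² = (-12 + 42)² = 30² = 900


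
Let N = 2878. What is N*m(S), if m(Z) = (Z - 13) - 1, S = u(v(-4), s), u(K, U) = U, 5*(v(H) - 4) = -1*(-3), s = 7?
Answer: -20146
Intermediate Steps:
v(H) = 23/5 (v(H) = 4 + (-1*(-3))/5 = 4 + (1/5)*3 = 4 + 3/5 = 23/5)
S = 7
m(Z) = -14 + Z (m(Z) = (-13 + Z) - 1 = -14 + Z)
N*m(S) = 2878*(-14 + 7) = 2878*(-7) = -20146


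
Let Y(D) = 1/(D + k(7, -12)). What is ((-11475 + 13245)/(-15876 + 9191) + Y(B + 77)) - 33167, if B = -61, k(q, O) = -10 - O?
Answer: -798202057/24066 ≈ -33167.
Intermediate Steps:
Y(D) = 1/(2 + D) (Y(D) = 1/(D + (-10 - 1*(-12))) = 1/(D + (-10 + 12)) = 1/(D + 2) = 1/(2 + D))
((-11475 + 13245)/(-15876 + 9191) + Y(B + 77)) - 33167 = ((-11475 + 13245)/(-15876 + 9191) + 1/(2 + (-61 + 77))) - 33167 = (1770/(-6685) + 1/(2 + 16)) - 33167 = (1770*(-1/6685) + 1/18) - 33167 = (-354/1337 + 1/18) - 33167 = -5035/24066 - 33167 = -798202057/24066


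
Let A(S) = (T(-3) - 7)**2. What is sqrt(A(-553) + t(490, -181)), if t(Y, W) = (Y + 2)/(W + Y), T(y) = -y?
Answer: 2*sqrt(46659)/103 ≈ 4.1943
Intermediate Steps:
t(Y, W) = (2 + Y)/(W + Y)
A(S) = 16 (A(S) = (-1*(-3) - 7)**2 = (3 - 7)**2 = (-4)**2 = 16)
sqrt(A(-553) + t(490, -181)) = sqrt(16 + (2 + 490)/(-181 + 490)) = sqrt(16 + 492/309) = sqrt(16 + (1/309)*492) = sqrt(16 + 164/103) = sqrt(1812/103) = 2*sqrt(46659)/103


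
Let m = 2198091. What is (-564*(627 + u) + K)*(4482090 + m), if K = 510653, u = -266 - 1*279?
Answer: 3102309457305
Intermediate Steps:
u = -545 (u = -266 - 279 = -545)
(-564*(627 + u) + K)*(4482090 + m) = (-564*(627 - 545) + 510653)*(4482090 + 2198091) = (-564*82 + 510653)*6680181 = (-46248 + 510653)*6680181 = 464405*6680181 = 3102309457305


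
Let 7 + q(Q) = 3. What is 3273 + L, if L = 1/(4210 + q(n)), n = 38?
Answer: 13766239/4206 ≈ 3273.0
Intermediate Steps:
q(Q) = -4 (q(Q) = -7 + 3 = -4)
L = 1/4206 (L = 1/(4210 - 4) = 1/4206 ≈ 0.00023776)
3273 + L = 3273 + 1/4206 = 13766239/4206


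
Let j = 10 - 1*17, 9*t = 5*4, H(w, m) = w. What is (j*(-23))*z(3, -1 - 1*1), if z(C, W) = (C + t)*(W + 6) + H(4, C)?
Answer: 36064/9 ≈ 4007.1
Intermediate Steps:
t = 20/9 (t = (5*4)/9 = (1/9)*20 = 20/9 ≈ 2.2222)
j = -7 (j = 10 - 17 = -7)
z(C, W) = 4 + (6 + W)*(20/9 + C) (z(C, W) = (C + 20/9)*(W + 6) + 4 = (20/9 + C)*(6 + W) + 4 = (6 + W)*(20/9 + C) + 4 = 4 + (6 + W)*(20/9 + C))
(j*(-23))*z(3, -1 - 1*1) = (-7*(-23))*(52/3 + 6*3 + 20*(-1 - 1*1)/9 + 3*(-1 - 1*1)) = 161*(52/3 + 18 + 20*(-1 - 1)/9 + 3*(-1 - 1)) = 161*(52/3 + 18 + (20/9)*(-2) + 3*(-2)) = 161*(52/3 + 18 - 40/9 - 6) = 161*(224/9) = 36064/9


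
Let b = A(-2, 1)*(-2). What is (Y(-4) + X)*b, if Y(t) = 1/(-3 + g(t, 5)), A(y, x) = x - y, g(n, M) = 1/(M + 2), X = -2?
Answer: 141/10 ≈ 14.100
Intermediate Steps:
g(n, M) = 1/(2 + M)
Y(t) = -7/20 (Y(t) = 1/(-3 + 1/(2 + 5)) = 1/(-3 + 1/7) = 1/(-20/7) = -7/20)
b = -6 (b = (1 - 1*(-2))*(-2) = (1 + 2)*(-2) = 3*(-2) = -6)
(Y(-4) + X)*b = (-7/20 - 2)*(-6) = -47/20*(-6) = 141/10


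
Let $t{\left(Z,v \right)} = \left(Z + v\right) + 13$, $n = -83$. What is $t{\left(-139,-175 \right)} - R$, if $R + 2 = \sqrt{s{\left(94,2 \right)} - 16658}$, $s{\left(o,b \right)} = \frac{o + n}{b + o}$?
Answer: $-299 - \frac{i \sqrt{9594942}}{24} \approx -299.0 - 129.07 i$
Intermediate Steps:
$s{\left(o,b \right)} = \frac{-83 + o}{b + o}$ ($s{\left(o,b \right)} = \frac{o - 83}{b + o} = \frac{-83 + o}{b + o}$)
$R = -2 + \frac{i \sqrt{9594942}}{24}$ ($R = -2 + \sqrt{\frac{-83 + 94}{2 + 94} - 16658} = -2 + \sqrt{\frac{1}{96} \cdot 11 - 16658} = -2 + \sqrt{\frac{11}{96} - 16658} = -2 + \sqrt{- \frac{1599157}{96}} = -2 + \frac{i \sqrt{9594942}}{24} \approx -2.0 + 129.07 i$)
$t{\left(Z,v \right)} = 13 + Z + v$
$t{\left(-139,-175 \right)} - R = \left(13 - 139 - 175\right) - \left(-2 + \frac{i \sqrt{9594942}}{24}\right) = -301 + \left(2 - \frac{i \sqrt{9594942}}{24}\right) = -299 - \frac{i \sqrt{9594942}}{24}$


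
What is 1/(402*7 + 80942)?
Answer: 1/83756 ≈ 1.1939e-5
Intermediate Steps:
1/(402*7 + 80942) = 1/(2814 + 80942) = 1/83756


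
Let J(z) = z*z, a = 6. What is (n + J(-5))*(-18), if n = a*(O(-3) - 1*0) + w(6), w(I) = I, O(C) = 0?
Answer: -558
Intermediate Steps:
J(z) = z²
n = 6 (n = 6*(0 - 1*0) + 6 = 6*(0 + 0) + 6 = 6*0 + 6 = 0 + 6 = 6)
(n + J(-5))*(-18) = (6 + (-5)²)*(-18) = (6 + 25)*(-18) = 31*(-18) = -558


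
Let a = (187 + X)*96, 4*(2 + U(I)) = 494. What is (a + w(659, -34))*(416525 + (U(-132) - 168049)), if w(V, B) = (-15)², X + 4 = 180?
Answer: 17438120235/2 ≈ 8.7191e+9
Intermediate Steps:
X = 176 (X = -4 + 180 = 176)
U(I) = 243/2 (U(I) = -2 + (¼)*494 = -2 + 247/2 = 243/2)
w(V, B) = 225
a = 34848 (a = (187 + 176)*96 = 363*96 = 34848)
(a + w(659, -34))*(416525 + (U(-132) - 168049)) = (34848 + 225)*(416525 + (243/2 - 168049)) = 35073*(416525 - 335855/2) = 35073*(497195/2) = 17438120235/2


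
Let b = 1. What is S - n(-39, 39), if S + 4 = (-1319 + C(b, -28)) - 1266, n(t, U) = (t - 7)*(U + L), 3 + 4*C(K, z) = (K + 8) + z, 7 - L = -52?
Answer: 3827/2 ≈ 1913.5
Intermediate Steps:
L = 59 (L = 7 - 1*(-52) = 7 + 52 = 59)
C(K, z) = 5/4 + K/4 + z/4 (C(K, z) = -¾ + ((K + 8) + z)/4 = -¾ + ((8 + K) + z)/4 = -¾ + (8 + K + z)/4 = -¾ + (2 + K/4 + z/4) = 5/4 + K/4 + z/4)
n(t, U) = (-7 + t)*(59 + U) (n(t, U) = (t - 7)*(U + 59) = (-7 + t)*(59 + U))
S = -5189/2 (S = -4 + ((-1319 + (5/4 + (¼)*1 + (¼)*(-28))) - 1266) = -4 + ((-1319 + (5/4 + ¼ - 7)) - 1266) = -4 + ((-1319 - 11/2) - 1266) = -4 + (-2649/2 - 1266) = -4 - 5181/2 = -5189/2 ≈ -2594.5)
S - n(-39, 39) = -5189/2 - (-413 - 7*39 + 59*(-39) + 39*(-39)) = -5189/2 - (-413 - 273 - 2301 - 1521) = -5189/2 - 1*(-4508) = -5189/2 + 4508 = 3827/2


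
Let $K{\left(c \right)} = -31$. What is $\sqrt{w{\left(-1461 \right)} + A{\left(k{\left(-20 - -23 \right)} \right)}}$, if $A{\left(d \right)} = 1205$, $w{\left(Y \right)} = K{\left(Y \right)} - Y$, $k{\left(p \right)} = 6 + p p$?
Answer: $\sqrt{2635} \approx 51.332$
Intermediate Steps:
$k{\left(p \right)} = 6 + p^{2}$
$w{\left(Y \right)} = -31 - Y$
$\sqrt{w{\left(-1461 \right)} + A{\left(k{\left(-20 - -23 \right)} \right)}} = \sqrt{\left(-31 - -1461\right) + 1205} = \sqrt{\left(-31 + 1461\right) + 1205} = \sqrt{1430 + 1205} = \sqrt{2635}$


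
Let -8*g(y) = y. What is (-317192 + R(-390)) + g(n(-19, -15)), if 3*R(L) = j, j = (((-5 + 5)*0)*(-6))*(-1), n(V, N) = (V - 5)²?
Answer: -317264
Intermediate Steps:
n(V, N) = (-5 + V)²
j = 0 (j = ((0*0)*(-6))*(-1) = (0*(-6))*(-1) = 0*(-1) = 0)
R(L) = 0 (R(L) = (⅓)*0 = 0)
g(y) = -y/8
(-317192 + R(-390)) + g(n(-19, -15)) = (-317192 + 0) - (-5 - 19)²/8 = -317192 - ⅛*(-24)² = -317192 - ⅛*576 = -317192 - 72 = -317264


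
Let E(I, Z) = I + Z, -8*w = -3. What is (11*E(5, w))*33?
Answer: 15609/8 ≈ 1951.1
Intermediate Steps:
w = 3/8 (w = -1/8*(-3) = 3/8 ≈ 0.37500)
(11*E(5, w))*33 = (11*(5 + 3/8))*33 = (11*(43/8))*33 = (473/8)*33 = 15609/8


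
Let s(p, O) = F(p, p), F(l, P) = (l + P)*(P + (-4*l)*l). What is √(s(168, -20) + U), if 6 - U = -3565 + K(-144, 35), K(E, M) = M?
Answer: 4*I*√2367067 ≈ 6154.1*I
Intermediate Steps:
F(l, P) = (P + l)*(P - 4*l²)
s(p, O) = -8*p³ + 2*p² (s(p, O) = p² - 4*p³ + p*p - 4*p*p² = p² - 4*p³ + p² - 4*p³ = -8*p³ + 2*p²)
U = 3536 (U = 6 - (-3565 + 35) = 6 - 1*(-3530) = 6 + 3530 = 3536)
√(s(168, -20) + U) = √(168²*(2 - 8*168) + 3536) = √(28224*(2 - 1344) + 3536) = √(28224*(-1342) + 3536) = √(-37876608 + 3536) = √(-37873072) = 4*I*√2367067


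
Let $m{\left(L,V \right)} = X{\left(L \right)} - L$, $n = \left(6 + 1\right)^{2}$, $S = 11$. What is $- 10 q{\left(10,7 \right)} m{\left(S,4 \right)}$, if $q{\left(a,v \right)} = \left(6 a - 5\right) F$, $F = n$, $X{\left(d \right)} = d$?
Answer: $0$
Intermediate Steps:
$n = 49$ ($n = 7^{2} = 49$)
$F = 49$
$q{\left(a,v \right)} = -245 + 294 a$ ($q{\left(a,v \right)} = \left(6 a - 5\right) 49 = \left(-5 + 6 a\right) 49 = -245 + 294 a$)
$m{\left(L,V \right)} = 0$ ($m{\left(L,V \right)} = L - L = 0$)
$- 10 q{\left(10,7 \right)} m{\left(S,4 \right)} = - 10 \left(-245 + 294 \cdot 10\right) 0 = - 10 \left(-245 + 2940\right) 0 = \left(-10\right) 2695 \cdot 0 = \left(-26950\right) 0 = 0$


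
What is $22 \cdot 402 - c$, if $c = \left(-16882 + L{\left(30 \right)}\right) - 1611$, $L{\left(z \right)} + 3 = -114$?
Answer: $27454$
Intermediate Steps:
$L{\left(z \right)} = -117$ ($L{\left(z \right)} = -3 - 114 = -117$)
$c = -18610$ ($c = \left(-16882 - 117\right) - 1611 = -16999 - 1611 = -18610$)
$22 \cdot 402 - c = 22 \cdot 402 - -18610 = 8844 + 18610 = 27454$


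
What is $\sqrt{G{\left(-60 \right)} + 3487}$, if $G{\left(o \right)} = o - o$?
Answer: $\sqrt{3487} \approx 59.051$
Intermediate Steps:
$G{\left(o \right)} = 0$
$\sqrt{G{\left(-60 \right)} + 3487} = \sqrt{0 + 3487} = \sqrt{3487}$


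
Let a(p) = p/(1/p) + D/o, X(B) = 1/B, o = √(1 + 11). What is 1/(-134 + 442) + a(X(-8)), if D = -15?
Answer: 93/4928 - 5*√3/2 ≈ -4.3113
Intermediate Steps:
o = 2*√3 (o = √12 = 2*√3 ≈ 3.4641)
a(p) = p² - 5*√3/2 (a(p) = p/(1/p) - 15*√3/6 = p*p - 5*√3/2 = p² - 5*√3/2)
1/(-134 + 442) + a(X(-8)) = 1/(-134 + 442) + ((1/(-8))² - 5*√3/2) = 1/308 + ((-⅛)² - 5*√3/2) = 1/308 + (1/64 - 5*√3/2) = 93/4928 - 5*√3/2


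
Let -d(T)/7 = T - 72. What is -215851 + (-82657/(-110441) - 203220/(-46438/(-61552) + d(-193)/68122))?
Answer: -43060603219464830486/90496139420659 ≈ -4.7583e+5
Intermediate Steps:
d(T) = 504 - 7*T (d(T) = -7*(T - 72) = -7*(-72 + T) = 504 - 7*T)
-215851 + (-82657/(-110441) - 203220/(-46438/(-61552) + d(-193)/68122)) = -215851 + (-82657/(-110441) - 203220/(-46438/(-61552) + (504 - 7*(-193))/68122)) = -215851 + (-82657*(-1/110441) - 203220/(-46438*(-1/61552) + (504 + 1351)*(1/68122))) = -215851 + (82657/110441 - 203220/(23219/30776 + 1855*(1/68122))) = -215851 + (82657/110441 - 203220/(23219/30776 + 1855/68122)) = -215851 + (82657/110441 - 203220/819407099/1048261336) = -215851 + (82657/110441 - 203220*1048261336/819407099) = -215851 + (82657/110441 - 213027668701920/819407099) = -215851 - 23526921029376164677/90496139420659 = -43060603219464830486/90496139420659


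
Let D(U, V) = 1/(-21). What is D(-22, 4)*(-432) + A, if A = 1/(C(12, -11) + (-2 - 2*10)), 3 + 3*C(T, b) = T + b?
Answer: 9771/476 ≈ 20.527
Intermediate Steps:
C(T, b) = -1 + T/3 + b/3 (C(T, b) = -1 + (T + b)/3 = -1 + (T/3 + b/3) = -1 + T/3 + b/3)
D(U, V) = -1/21
A = -3/68 (A = 1/((-1 + (1/3)*12 + (1/3)*(-11)) + (-2 - 2*10)) = 1/((-1 + 4 - 11/3) + (-2 - 20)) = 1/(-2/3 - 22) = 1/(-68/3) = -3/68 ≈ -0.044118)
D(-22, 4)*(-432) + A = -1/21*(-432) - 3/68 = 144/7 - 3/68 = 9771/476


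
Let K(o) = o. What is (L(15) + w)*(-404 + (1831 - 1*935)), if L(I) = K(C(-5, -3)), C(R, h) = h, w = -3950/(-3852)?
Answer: -311846/321 ≈ -971.48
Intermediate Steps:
w = 1975/1926 (w = -3950*(-1/3852) = 1975/1926 ≈ 1.0254)
L(I) = -3
(L(15) + w)*(-404 + (1831 - 1*935)) = (-3 + 1975/1926)*(-404 + (1831 - 1*935)) = -3803*(-404 + (1831 - 935))/1926 = -3803*(-404 + 896)/1926 = -3803/1926*492 = -311846/321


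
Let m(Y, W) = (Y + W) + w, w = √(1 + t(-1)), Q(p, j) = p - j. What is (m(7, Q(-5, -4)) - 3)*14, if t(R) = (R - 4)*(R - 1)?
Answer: 42 + 14*√11 ≈ 88.433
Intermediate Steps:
t(R) = (-1 + R)*(-4 + R) (t(R) = (-4 + R)*(-1 + R) = (-1 + R)*(-4 + R))
w = √11 (w = √(1 + (4 + (-1)² - 5*(-1))) = √(1 + (4 + 1 + 5)) = √(1 + 10) = √11 ≈ 3.3166)
m(Y, W) = W + Y + √11 (m(Y, W) = (Y + W) + √11 = (W + Y) + √11 = W + Y + √11)
(m(7, Q(-5, -4)) - 3)*14 = (((-5 - 1*(-4)) + 7 + √11) - 3)*14 = (((-5 + 4) + 7 + √11) - 3)*14 = ((-1 + 7 + √11) - 3)*14 = ((6 + √11) - 3)*14 = (3 + √11)*14 = 42 + 14*√11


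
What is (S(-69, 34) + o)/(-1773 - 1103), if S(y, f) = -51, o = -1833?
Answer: 471/719 ≈ 0.65508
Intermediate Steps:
(S(-69, 34) + o)/(-1773 - 1103) = (-51 - 1833)/(-1773 - 1103) = -1884/(-2876) = -1884*(-1/2876) = 471/719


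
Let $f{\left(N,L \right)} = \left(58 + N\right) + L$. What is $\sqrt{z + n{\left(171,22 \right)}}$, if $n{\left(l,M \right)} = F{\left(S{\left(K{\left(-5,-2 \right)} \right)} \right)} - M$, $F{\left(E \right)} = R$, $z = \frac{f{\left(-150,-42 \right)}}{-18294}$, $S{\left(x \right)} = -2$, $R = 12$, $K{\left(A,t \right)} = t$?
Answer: $\frac{i \sqrt{836063241}}{9147} \approx 3.1611 i$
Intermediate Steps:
$f{\left(N,L \right)} = 58 + L + N$
$z = \frac{67}{9147}$ ($z = \frac{58 - 42 - 150}{-18294} = \left(-134\right) \left(- \frac{1}{18294}\right) = \frac{67}{9147} \approx 0.0073248$)
$F{\left(E \right)} = 12$
$n{\left(l,M \right)} = 12 - M$
$\sqrt{z + n{\left(171,22 \right)}} = \sqrt{\frac{67}{9147} + \left(12 - 22\right)} = \sqrt{\frac{67}{9147} - 10} = \sqrt{- \frac{91403}{9147}} = \frac{i \sqrt{836063241}}{9147}$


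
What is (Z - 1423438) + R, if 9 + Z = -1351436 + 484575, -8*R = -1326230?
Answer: -8498117/4 ≈ -2.1245e+6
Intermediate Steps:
R = 663115/4 (R = -⅛*(-1326230) = 663115/4 ≈ 1.6578e+5)
Z = -866870 (Z = -9 + (-1351436 + 484575) = -9 - 866861 = -866870)
(Z - 1423438) + R = (-866870 - 1423438) + 663115/4 = -2290308 + 663115/4 = -8498117/4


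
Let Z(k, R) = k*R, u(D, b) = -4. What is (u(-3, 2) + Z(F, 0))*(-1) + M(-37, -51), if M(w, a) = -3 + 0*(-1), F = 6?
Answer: 1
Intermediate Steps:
Z(k, R) = R*k
M(w, a) = -3 (M(w, a) = -3 + 0 = -3)
(u(-3, 2) + Z(F, 0))*(-1) + M(-37, -51) = (-4 + 0*6)*(-1) - 3 = (-4 + 0)*(-1) - 3 = -4*(-1) - 3 = 4 - 3 = 1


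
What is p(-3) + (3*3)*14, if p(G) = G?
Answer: 123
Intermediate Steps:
p(-3) + (3*3)*14 = -3 + (3*3)*14 = -3 + 9*14 = -3 + 126 = 123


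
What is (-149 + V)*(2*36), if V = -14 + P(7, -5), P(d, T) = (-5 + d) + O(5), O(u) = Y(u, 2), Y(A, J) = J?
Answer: -11448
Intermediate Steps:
O(u) = 2
P(d, T) = -3 + d (P(d, T) = (-5 + d) + 2 = -3 + d)
V = -10 (V = -14 + (-3 + 7) = -14 + 4 = -10)
(-149 + V)*(2*36) = (-149 - 10)*(2*36) = -159*72 = -11448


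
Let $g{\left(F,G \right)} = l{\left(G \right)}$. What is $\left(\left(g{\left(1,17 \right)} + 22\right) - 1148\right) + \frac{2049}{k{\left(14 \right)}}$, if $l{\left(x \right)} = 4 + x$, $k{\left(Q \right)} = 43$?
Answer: $- \frac{45466}{43} \approx -1057.3$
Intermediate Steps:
$g{\left(F,G \right)} = 4 + G$
$\left(\left(g{\left(1,17 \right)} + 22\right) - 1148\right) + \frac{2049}{k{\left(14 \right)}} = \left(\left(\left(4 + 17\right) + 22\right) - 1148\right) + \frac{2049}{43} = \left(\left(21 + 22\right) - 1148\right) + 2049 \cdot \frac{1}{43} = \left(43 - 1148\right) + \frac{2049}{43} = -1105 + \frac{2049}{43} = - \frac{45466}{43}$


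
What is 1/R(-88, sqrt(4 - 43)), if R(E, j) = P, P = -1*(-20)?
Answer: 1/20 ≈ 0.050000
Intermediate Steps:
P = 20
R(E, j) = 20
1/R(-88, sqrt(4 - 43)) = 1/20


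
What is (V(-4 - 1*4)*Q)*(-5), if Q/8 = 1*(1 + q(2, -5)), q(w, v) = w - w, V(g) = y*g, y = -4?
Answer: -1280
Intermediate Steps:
V(g) = -4*g
q(w, v) = 0
Q = 8 (Q = 8*(1*(1 + 0)) = 8*(1*1) = 8*1 = 8)
(V(-4 - 1*4)*Q)*(-5) = (-4*(-4 - 1*4)*8)*(-5) = (-4*(-4 - 4)*8)*(-5) = (-4*(-8)*8)*(-5) = (32*8)*(-5) = 256*(-5) = -1280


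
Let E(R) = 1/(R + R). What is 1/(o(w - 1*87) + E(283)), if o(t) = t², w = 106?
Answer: 566/204327 ≈ 0.0027701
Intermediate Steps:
E(R) = 1/(2*R)
1/(o(w - 1*87) + E(283)) = 1/((106 - 1*87)² + (½)/283) = 1/((106 - 87)² + (½)*(1/283)) = 1/(19² + 1/566) = 1/(361 + 1/566) = 1/(204327/566) = 566/204327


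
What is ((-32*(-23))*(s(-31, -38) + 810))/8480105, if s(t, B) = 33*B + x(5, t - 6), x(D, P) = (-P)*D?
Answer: -190624/8480105 ≈ -0.022479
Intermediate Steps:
x(D, P) = -D*P
s(t, B) = 30 - 5*t + 33*B (s(t, B) = 33*B - 1*5*(t - 6) = 33*B - 1*5*(-6 + t) = 33*B + (30 - 5*t) = 30 - 5*t + 33*B)
((-32*(-23))*(s(-31, -38) + 810))/8480105 = ((-32*(-23))*((30 - 5*(-31) + 33*(-38)) + 810))/8480105 = (736*((30 + 155 - 1254) + 810))*(1/8480105) = (736*(-1069 + 810))*(1/8480105) = (736*(-259))*(1/8480105) = -190624*1/8480105 = -190624/8480105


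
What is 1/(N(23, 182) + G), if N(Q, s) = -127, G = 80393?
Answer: 1/80266 ≈ 1.2459e-5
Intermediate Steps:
1/(N(23, 182) + G) = 1/(-127 + 80393) = 1/80266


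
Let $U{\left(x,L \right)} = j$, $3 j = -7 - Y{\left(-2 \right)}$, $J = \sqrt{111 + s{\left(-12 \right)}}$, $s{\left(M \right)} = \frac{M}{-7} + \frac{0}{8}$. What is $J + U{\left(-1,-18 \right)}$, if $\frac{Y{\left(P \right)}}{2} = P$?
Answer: $-1 + \frac{\sqrt{5523}}{7} \approx 9.6167$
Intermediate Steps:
$Y{\left(P \right)} = 2 P$
$s{\left(M \right)} = - \frac{M}{7}$ ($s{\left(M \right)} = M \left(- \frac{1}{7}\right) + 0 \cdot \frac{1}{8} = - \frac{M}{7} + 0 = - \frac{M}{7}$)
$J = \frac{\sqrt{5523}}{7}$ ($J = \sqrt{111 - - \frac{12}{7}} = \sqrt{111 + \frac{12}{7}} = \sqrt{\frac{789}{7}} = \frac{\sqrt{5523}}{7} \approx 10.617$)
$j = -1$ ($j = \frac{-7 - 2 \left(-2\right)}{3} = \frac{-7 - -4}{3} = \frac{-7 + 4}{3} = \frac{1}{3} \left(-3\right) = -1$)
$U{\left(x,L \right)} = -1$
$J + U{\left(-1,-18 \right)} = \frac{\sqrt{5523}}{7} - 1 = -1 + \frac{\sqrt{5523}}{7}$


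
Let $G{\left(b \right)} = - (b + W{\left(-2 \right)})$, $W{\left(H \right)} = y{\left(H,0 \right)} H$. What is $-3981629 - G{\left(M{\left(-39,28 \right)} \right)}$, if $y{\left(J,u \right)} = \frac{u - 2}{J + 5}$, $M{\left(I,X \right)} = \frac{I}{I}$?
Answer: $- \frac{11944880}{3} \approx -3.9816 \cdot 10^{6}$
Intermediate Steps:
$M{\left(I,X \right)} = 1$
$y{\left(J,u \right)} = \frac{-2 + u}{5 + J}$
$W{\left(H \right)} = - \frac{2 H}{5 + H}$ ($W{\left(H \right)} = \frac{-2 + 0}{5 + H} H = \frac{1}{5 + H} \left(-2\right) H = - \frac{2}{5 + H} H = - \frac{2 H}{5 + H}$)
$G{\left(b \right)} = - \frac{4}{3} - b$ ($G{\left(b \right)} = - (b - - \frac{4}{5 - 2}) = - (b - - \frac{4}{3}) = - (b - \left(-4\right) \frac{1}{3}) = - (b + \frac{4}{3}) = - (\frac{4}{3} + b) = - \frac{4}{3} - b$)
$-3981629 - G{\left(M{\left(-39,28 \right)} \right)} = -3981629 - \left(- \frac{4}{3} - 1\right) = -3981629 - - \frac{7}{3} = -3981629 + \frac{7}{3} = - \frac{11944880}{3}$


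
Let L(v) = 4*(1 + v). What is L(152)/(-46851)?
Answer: -204/15617 ≈ -0.013063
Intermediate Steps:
L(v) = 4 + 4*v
L(152)/(-46851) = (4 + 4*152)/(-46851) = (4 + 608)*(-1/46851) = 612*(-1/46851) = -204/15617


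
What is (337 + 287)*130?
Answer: 81120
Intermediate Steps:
(337 + 287)*130 = 624*130 = 81120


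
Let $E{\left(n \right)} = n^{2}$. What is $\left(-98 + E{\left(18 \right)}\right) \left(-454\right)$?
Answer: $-102604$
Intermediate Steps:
$\left(-98 + E{\left(18 \right)}\right) \left(-454\right) = \left(-98 + 18^{2}\right) \left(-454\right) = \left(-98 + 324\right) \left(-454\right) = 226 \left(-454\right) = -102604$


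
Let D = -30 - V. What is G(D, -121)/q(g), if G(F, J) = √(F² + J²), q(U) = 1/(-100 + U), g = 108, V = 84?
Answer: 8*√27637 ≈ 1330.0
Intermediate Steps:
D = -114 (D = -30 - 1*84 = -30 - 84 = -114)
G(D, -121)/q(g) = √((-114)² + (-121)²)/(1/(-100 + 108)) = √(12996 + 14641)/(1/8) = √27637/(⅛) = √27637*8 = 8*√27637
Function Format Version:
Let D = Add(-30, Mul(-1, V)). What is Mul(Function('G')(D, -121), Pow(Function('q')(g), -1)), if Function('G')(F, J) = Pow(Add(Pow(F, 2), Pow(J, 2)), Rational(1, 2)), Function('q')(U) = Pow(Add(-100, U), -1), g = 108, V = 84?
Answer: Mul(8, Pow(27637, Rational(1, 2))) ≈ 1330.0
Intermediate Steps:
D = -114 (D = Add(-30, Mul(-1, 84)) = Add(-30, -84) = -114)
Mul(Function('G')(D, -121), Pow(Function('q')(g), -1)) = Mul(Pow(Add(Pow(-114, 2), Pow(-121, 2)), Rational(1, 2)), Pow(Pow(Add(-100, 108), -1), -1)) = Mul(Pow(Add(12996, 14641), Rational(1, 2)), Pow(Pow(8, -1), -1)) = Mul(Pow(27637, Rational(1, 2)), Pow(Rational(1, 8), -1)) = Mul(Pow(27637, Rational(1, 2)), 8) = Mul(8, Pow(27637, Rational(1, 2)))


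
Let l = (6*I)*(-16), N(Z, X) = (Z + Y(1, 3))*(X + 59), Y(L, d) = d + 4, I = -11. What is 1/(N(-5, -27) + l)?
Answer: 1/1120 ≈ 0.00089286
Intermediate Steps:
Y(L, d) = 4 + d
N(Z, X) = (7 + Z)*(59 + X) (N(Z, X) = (Z + (4 + 3))*(X + 59) = (Z + 7)*(59 + X) = (7 + Z)*(59 + X))
l = 1056 (l = (6*(-11))*(-16) = -66*(-16) = 1056)
1/(N(-5, -27) + l) = 1/((413 + 7*(-27) + 59*(-5) - 27*(-5)) + 1056) = 1/((413 - 189 - 295 + 135) + 1056) = 1/(64 + 1056) = 1/1120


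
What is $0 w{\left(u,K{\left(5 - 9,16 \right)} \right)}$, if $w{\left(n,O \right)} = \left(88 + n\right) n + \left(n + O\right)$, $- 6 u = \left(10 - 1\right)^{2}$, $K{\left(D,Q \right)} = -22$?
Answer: $0$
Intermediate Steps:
$u = - \frac{27}{2}$ ($u = - \frac{\left(10 - 1\right)^{2}}{6} = - \frac{9^{2}}{6} = \left(- \frac{1}{6}\right) 81 = - \frac{27}{2} \approx -13.5$)
$w{\left(n,O \right)} = O + n + n \left(88 + n\right)$ ($w{\left(n,O \right)} = n \left(88 + n\right) + \left(O + n\right) = O + n + n \left(88 + n\right)$)
$0 w{\left(u,K{\left(5 - 9,16 \right)} \right)} = 0 \left(-22 + \left(- \frac{27}{2}\right)^{2} + 89 \left(- \frac{27}{2}\right)\right) = 0 \left(-22 + \frac{729}{4} - \frac{2403}{2}\right) = 0 \left(- \frac{4165}{4}\right) = 0$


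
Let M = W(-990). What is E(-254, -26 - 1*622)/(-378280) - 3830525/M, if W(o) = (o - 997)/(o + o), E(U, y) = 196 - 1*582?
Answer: -7432750708013/1947260 ≈ -3.8170e+6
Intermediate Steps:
E(U, y) = -386 (E(U, y) = 196 - 582 = -386)
W(o) = (-997 + o)/(2*o) (W(o) = (-997 + o)/((2*o)) = (-997 + o)*(1/(2*o)) = (-997 + o)/(2*o))
M = 1987/1980 (M = (½)*(-997 - 990)/(-990) = (½)*(-1/990)*(-1987) = 1987/1980 ≈ 1.0035)
E(-254, -26 - 1*622)/(-378280) - 3830525/M = -386/(-378280) - 3830525/1987/1980 = -386*(-1/378280) - 3830525*1980/1987 = 1/980 - 7584439500/1987 = -7432750708013/1947260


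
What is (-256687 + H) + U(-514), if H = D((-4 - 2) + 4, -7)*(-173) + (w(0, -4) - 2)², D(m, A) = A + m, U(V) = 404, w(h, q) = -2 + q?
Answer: -254662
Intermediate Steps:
H = 1621 (H = (-7 + ((-4 - 2) + 4))*(-173) + ((-2 - 4) - 2)² = (-7 + (-6 + 4))*(-173) + (-6 - 2)² = (-7 - 2)*(-173) + (-8)² = -9*(-173) + 64 = 1557 + 64 = 1621)
(-256687 + H) + U(-514) = (-256687 + 1621) + 404 = -255066 + 404 = -254662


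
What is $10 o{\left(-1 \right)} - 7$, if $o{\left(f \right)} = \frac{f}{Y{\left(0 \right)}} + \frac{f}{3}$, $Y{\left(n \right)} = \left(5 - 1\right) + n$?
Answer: $- \frac{77}{6} \approx -12.833$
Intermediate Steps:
$Y{\left(n \right)} = 4 + n$
$o{\left(f \right)} = \frac{7 f}{12}$ ($o{\left(f \right)} = \frac{f}{4 + 0} + \frac{f}{3} = \frac{f}{4} + f \frac{1}{3} = f \frac{1}{4} + \frac{f}{3} = \frac{f}{4} + \frac{f}{3} = \frac{7 f}{12}$)
$10 o{\left(-1 \right)} - 7 = 10 \cdot \frac{7}{12} \left(-1\right) - 7 = 10 \left(- \frac{7}{12}\right) - 7 = - \frac{35}{6} - 7 = - \frac{77}{6}$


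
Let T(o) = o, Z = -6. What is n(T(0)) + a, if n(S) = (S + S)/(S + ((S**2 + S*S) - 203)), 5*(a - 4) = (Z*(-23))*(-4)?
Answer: -532/5 ≈ -106.40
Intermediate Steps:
a = -532/5 (a = 4 + (-6*(-23)*(-4))/5 = 4 + (138*(-4))/5 = 4 + (1/5)*(-552) = 4 - 552/5 = -532/5 ≈ -106.40)
n(S) = 2*S/(-203 + S + 2*S**2) (n(S) = (2*S)/(S + ((S**2 + S**2) - 203)) = (2*S)/(S + (2*S**2 - 203)) = (2*S)/(S + (-203 + 2*S**2)) = (2*S)/(-203 + S + 2*S**2) = 2*S/(-203 + S + 2*S**2))
n(T(0)) + a = 2*0/(-203 + 0 + 2*0**2) - 532/5 = 2*0/(-203 + 0 + 2*0) - 532/5 = 2*0/(-203 + 0 + 0) - 532/5 = 2*0/(-203) - 532/5 = 2*0*(-1/203) - 532/5 = 0 - 532/5 = -532/5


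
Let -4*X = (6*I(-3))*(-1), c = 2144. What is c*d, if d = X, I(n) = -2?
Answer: -6432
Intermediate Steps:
X = -3 (X = -6*(-2)*(-1)/4 = -(-3)*(-1) = -1/4*12 = -3)
d = -3
c*d = 2144*(-3) = -6432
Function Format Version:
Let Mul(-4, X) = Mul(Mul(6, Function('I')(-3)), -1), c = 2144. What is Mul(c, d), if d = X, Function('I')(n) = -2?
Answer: -6432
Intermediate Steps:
X = -3 (X = Mul(Rational(-1, 4), Mul(Mul(6, -2), -1)) = Mul(Rational(-1, 4), Mul(-12, -1)) = Mul(Rational(-1, 4), 12) = -3)
d = -3
Mul(c, d) = Mul(2144, -3) = -6432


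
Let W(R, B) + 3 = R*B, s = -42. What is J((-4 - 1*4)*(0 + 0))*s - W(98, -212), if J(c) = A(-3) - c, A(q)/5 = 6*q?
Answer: 24559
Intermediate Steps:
A(q) = 30*q (A(q) = 5*(6*q) = 30*q)
J(c) = -90 - c (J(c) = 30*(-3) - c = -90 - c)
W(R, B) = -3 + B*R (W(R, B) = -3 + R*B = -3 + B*R)
J((-4 - 1*4)*(0 + 0))*s - W(98, -212) = (-90 - (-4 - 1*4)*(0 + 0))*(-42) - (-3 - 212*98) = (-90 - (-4 - 4)*0)*(-42) - (-3 - 20776) = (-90 - (-8)*0)*(-42) - 1*(-20779) = (-90 - 1*0)*(-42) + 20779 = (-90 + 0)*(-42) + 20779 = -90*(-42) + 20779 = 3780 + 20779 = 24559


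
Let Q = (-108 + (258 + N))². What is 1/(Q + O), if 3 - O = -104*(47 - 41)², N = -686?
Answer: 1/291043 ≈ 3.4359e-6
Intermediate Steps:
O = 3747 (O = 3 - (-104)*(47 - 41)² = 3 - (-104)*6² = 3 - (-104)*36 = 3 - 1*(-3744) = 3 + 3744 = 3747)
Q = 287296 (Q = (-108 + (258 - 686))² = (-108 - 428)² = (-536)² = 287296)
1/(Q + O) = 1/(287296 + 3747) = 1/291043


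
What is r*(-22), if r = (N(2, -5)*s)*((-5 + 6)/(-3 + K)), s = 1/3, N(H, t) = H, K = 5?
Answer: -22/3 ≈ -7.3333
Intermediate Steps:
s = ⅓ ≈ 0.33333
r = ⅓ (r = (2*(⅓))*((-5 + 6)/(-3 + 5)) = 2*(1/2)/3 = 2*(1*(½))/3 = (⅔)*(½) = ⅓ ≈ 0.33333)
r*(-22) = (⅓)*(-22) = -22/3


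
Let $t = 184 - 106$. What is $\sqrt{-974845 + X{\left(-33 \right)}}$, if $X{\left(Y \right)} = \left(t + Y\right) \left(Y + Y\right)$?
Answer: $i \sqrt{977815} \approx 988.85 i$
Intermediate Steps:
$t = 78$ ($t = 184 - 106 = 78$)
$X{\left(Y \right)} = 2 Y \left(78 + Y\right)$ ($X{\left(Y \right)} = \left(78 + Y\right) \left(Y + Y\right) = \left(78 + Y\right) 2 Y = 2 Y \left(78 + Y\right)$)
$\sqrt{-974845 + X{\left(-33 \right)}} = \sqrt{-974845 + 2 \left(-33\right) \left(78 - 33\right)} = \sqrt{-974845 + 2 \left(-33\right) 45} = \sqrt{-974845 - 2970} = \sqrt{-977815} = i \sqrt{977815}$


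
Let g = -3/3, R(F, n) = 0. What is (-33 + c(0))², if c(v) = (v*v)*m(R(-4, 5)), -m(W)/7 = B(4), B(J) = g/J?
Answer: 1089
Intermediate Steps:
g = -1 (g = -3*⅓ = -1)
B(J) = -1/J
m(W) = 7/4 (m(W) = -(-7)/4 = -7*(-¼) = 7/4)
c(v) = 7*v²/4 (c(v) = (v*v)*(7/4) = v²*(7/4) = 7*v²/4)
(-33 + c(0))² = (-33 + (7/4)*0²)² = (-33 + (7/4)*0)² = (-33 + 0)² = (-33)² = 1089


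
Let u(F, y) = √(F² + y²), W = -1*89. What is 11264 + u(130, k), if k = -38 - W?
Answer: 11264 + √19501 ≈ 11404.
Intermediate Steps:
W = -89
k = 51 (k = -38 - 1*(-89) = -38 + 89 = 51)
11264 + u(130, k) = 11264 + √(130² + 51²) = 11264 + √(16900 + 2601) = 11264 + √19501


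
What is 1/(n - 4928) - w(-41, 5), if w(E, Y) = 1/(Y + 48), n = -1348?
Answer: -6329/332628 ≈ -0.019027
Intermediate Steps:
w(E, Y) = 1/(48 + Y)
1/(n - 4928) - w(-41, 5) = 1/(-1348 - 4928) - 1/(48 + 5) = 1/(-6276) - 1/53 = -1/6276 - 1*1/53 = -1/6276 - 1/53 = -6329/332628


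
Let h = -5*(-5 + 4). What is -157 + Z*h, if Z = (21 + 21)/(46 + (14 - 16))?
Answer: -3349/22 ≈ -152.23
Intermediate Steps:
Z = 21/22 (Z = 42/(46 - 2) = 42/44 = 42*(1/44) = 21/22 ≈ 0.95455)
h = 5 (h = -5*(-1) = 5)
-157 + Z*h = -157 + (21/22)*5 = -157 + 105/22 = -3349/22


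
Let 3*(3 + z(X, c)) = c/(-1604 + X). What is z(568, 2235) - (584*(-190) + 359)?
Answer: 114578783/1036 ≈ 1.1060e+5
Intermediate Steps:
z(X, c) = -3 + c/(3*(-1604 + X)) (z(X, c) = -3 + (c/(-1604 + X))/3 = -3 + c/(3*(-1604 + X)))
z(568, 2235) - (584*(-190) + 359) = (14436 + 2235 - 9*568)/(3*(-1604 + 568)) - (584*(-190) + 359) = (⅓)*(14436 + 2235 - 5112)/(-1036) - (-110960 + 359) = (⅓)*(-1/1036)*11559 - 1*(-110601) = -3853/1036 + 110601 = 114578783/1036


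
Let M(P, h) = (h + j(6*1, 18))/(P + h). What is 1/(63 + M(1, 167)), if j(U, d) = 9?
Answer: 21/1345 ≈ 0.015613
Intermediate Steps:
M(P, h) = (9 + h)/(P + h) (M(P, h) = (h + 9)/(P + h) = (9 + h)/(P + h))
1/(63 + M(1, 167)) = 1/(63 + (9 + 167)/(1 + 167)) = 1/(63 + 176/168) = 1/(63 + (1/168)*176) = 1/(63 + 22/21) = 1/(1345/21) = 21/1345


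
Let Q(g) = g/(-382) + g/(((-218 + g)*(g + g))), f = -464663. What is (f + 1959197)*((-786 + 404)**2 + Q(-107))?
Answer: 13537861995730128/62075 ≈ 2.1809e+11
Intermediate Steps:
Q(g) = 1/(2*(-218 + g)) - g/382 (Q(g) = g*(-1/382) + g/(((-218 + g)*(2*g))) = -g/382 + g/((2*g*(-218 + g))) = -g/382 + g*(1/(2*g*(-218 + g))) = -g/382 + 1/(2*(-218 + g)) = 1/(2*(-218 + g)) - g/382)
(f + 1959197)*((-786 + 404)**2 + Q(-107)) = (-464663 + 1959197)*((-786 + 404)**2 + (191 - 1*(-107)**2 + 218*(-107))/(382*(-218 - 107))) = 1494534*((-382)**2 + (1/382)*(191 - 1*11449 - 23326)/(-325)) = 1494534*(145924 + (1/382)*(-1/325)*(191 - 11449 - 23326)) = 1494534*(145924 + (1/382)*(-1/325)*(-34584)) = 1494534*(145924 + 17292/62075) = 1494534*(9058249592/62075) = 13537861995730128/62075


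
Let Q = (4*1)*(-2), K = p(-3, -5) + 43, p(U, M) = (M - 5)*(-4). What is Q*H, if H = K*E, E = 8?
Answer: -5312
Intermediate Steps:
p(U, M) = 20 - 4*M (p(U, M) = (-5 + M)*(-4) = 20 - 4*M)
K = 83 (K = (20 - 4*(-5)) + 43 = (20 + 20) + 43 = 40 + 43 = 83)
Q = -8 (Q = 4*(-2) = -8)
H = 664 (H = 83*8 = 664)
Q*H = -8*664 = -5312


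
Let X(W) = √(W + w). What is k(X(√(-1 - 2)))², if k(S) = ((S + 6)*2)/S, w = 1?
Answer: (2 + 12/√(1 + I*√3))² ≈ 69.394 - 79.324*I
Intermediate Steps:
X(W) = √(1 + W) (X(W) = √(W + 1) = √(1 + W))
k(S) = (12 + 2*S)/S (k(S) = ((6 + S)*2)/S = (12 + 2*S)/S)
k(X(√(-1 - 2)))² = (2 + 12/(√(1 + √(-1 - 2))))² = (2 + 12/(√(1 + √(-3))))² = (2 + 12/(√(1 + I*√3)))² = (2 + 12/√(1 + I*√3))²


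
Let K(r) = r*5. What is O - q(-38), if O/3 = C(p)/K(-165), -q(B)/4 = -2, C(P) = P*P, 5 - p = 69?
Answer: -6296/275 ≈ -22.895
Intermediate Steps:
p = -64 (p = 5 - 1*69 = 5 - 69 = -64)
K(r) = 5*r
C(P) = P²
q(B) = 8 (q(B) = -4*(-2) = 8)
O = -4096/275 (O = 3*((-64)²/((5*(-165)))) = 3*(4096/(-825)) = 3*(4096*(-1/825)) = 3*(-4096/825) = -4096/275 ≈ -14.895)
O - q(-38) = -4096/275 - 1*8 = -4096/275 - 8 = -6296/275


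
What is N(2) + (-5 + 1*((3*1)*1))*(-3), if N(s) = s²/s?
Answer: 8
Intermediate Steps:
N(s) = s
N(2) + (-5 + 1*((3*1)*1))*(-3) = 2 + (-5 + 1*((3*1)*1))*(-3) = 2 + (-5 + 1*(3*1))*(-3) = 2 + (-5 + 1*3)*(-3) = 2 + (-5 + 3)*(-3) = 2 - 2*(-3) = 2 + 6 = 8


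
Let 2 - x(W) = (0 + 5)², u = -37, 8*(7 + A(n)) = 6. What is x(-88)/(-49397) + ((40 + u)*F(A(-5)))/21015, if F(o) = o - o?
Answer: 23/49397 ≈ 0.00046562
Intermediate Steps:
A(n) = -25/4 (A(n) = -7 + (⅛)*6 = -7 + ¾ = -25/4)
F(o) = 0
x(W) = -23 (x(W) = 2 - (0 + 5)² = 2 - 1*5² = 2 - 1*25 = 2 - 25 = -23)
x(-88)/(-49397) + ((40 + u)*F(A(-5)))/21015 = -23/(-49397) + ((40 - 37)*0)/21015 = -23*(-1/49397) + (3*0)*(1/21015) = 23/49397 + 0*(1/21015) = 23/49397 + 0 = 23/49397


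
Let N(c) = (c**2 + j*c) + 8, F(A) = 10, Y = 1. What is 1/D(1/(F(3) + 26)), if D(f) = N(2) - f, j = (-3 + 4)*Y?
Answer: 36/503 ≈ 0.071571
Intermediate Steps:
j = 1 (j = (-3 + 4)*1 = 1*1 = 1)
N(c) = 8 + c + c**2 (N(c) = (c**2 + 1*c) + 8 = (c**2 + c) + 8 = (c + c**2) + 8 = 8 + c + c**2)
D(f) = 14 - f (D(f) = (8 + 2 + 2**2) - f = (8 + 2 + 4) - f = 14 - f)
1/D(1/(F(3) + 26)) = 1/(14 - 1/(10 + 26)) = 1/(14 - 1/36) = 1/(503/36) = 36/503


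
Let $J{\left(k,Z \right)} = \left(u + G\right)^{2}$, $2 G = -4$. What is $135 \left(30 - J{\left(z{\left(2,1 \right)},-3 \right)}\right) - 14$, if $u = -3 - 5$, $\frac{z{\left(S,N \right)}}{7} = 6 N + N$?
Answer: $-9464$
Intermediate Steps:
$G = -2$ ($G = \frac{1}{2} \left(-4\right) = -2$)
$z{\left(S,N \right)} = 49 N$ ($z{\left(S,N \right)} = 7 \left(6 N + N\right) = 7 \cdot 7 N = 49 N$)
$u = -8$ ($u = -3 - 5 = -8$)
$J{\left(k,Z \right)} = 100$ ($J{\left(k,Z \right)} = \left(-8 - 2\right)^{2} = \left(-10\right)^{2} = 100$)
$135 \left(30 - J{\left(z{\left(2,1 \right)},-3 \right)}\right) - 14 = 135 \left(30 - 100\right) - 14 = 135 \left(-70\right) - 14 = -9450 - 14 = -9464$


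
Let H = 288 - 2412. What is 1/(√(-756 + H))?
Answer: -I*√5/120 ≈ -0.018634*I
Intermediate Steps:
H = -2124
1/(√(-756 + H)) = 1/(√(-756 - 2124)) = 1/(√(-2880)) = 1/(24*I*√5) = -I*√5/120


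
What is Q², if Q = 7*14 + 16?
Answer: 12996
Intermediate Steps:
Q = 114 (Q = 98 + 16 = 114)
Q² = 114² = 12996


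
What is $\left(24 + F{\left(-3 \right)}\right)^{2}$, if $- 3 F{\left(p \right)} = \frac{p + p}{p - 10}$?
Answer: $\frac{96100}{169} \approx 568.64$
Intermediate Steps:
$F{\left(p \right)} = - \frac{2 p}{3 \left(-10 + p\right)}$ ($F{\left(p \right)} = - \frac{\left(p + p\right) \frac{1}{p - 10}}{3} = - \frac{2 p \frac{1}{-10 + p}}{3} = - \frac{2 p}{3 \left(-10 + p\right)}$)
$\left(24 + F{\left(-3 \right)}\right)^{2} = \left(24 - - \frac{6}{-30 + 3 \left(-3\right)}\right)^{2} = \left(24 - - \frac{6}{-30 - 9}\right)^{2} = \left(24 - - \frac{6}{-39}\right)^{2} = \left(24 - \left(-6\right) \left(- \frac{1}{39}\right)\right)^{2} = \left(24 - \frac{2}{13}\right)^{2} = \left(\frac{310}{13}\right)^{2} = \frac{96100}{169}$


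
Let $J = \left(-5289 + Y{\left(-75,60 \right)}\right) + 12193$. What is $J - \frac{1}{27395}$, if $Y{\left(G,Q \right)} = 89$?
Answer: $\frac{191573234}{27395} \approx 6993.0$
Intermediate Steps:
$J = 6993$ ($J = \left(-5289 + 89\right) + 12193 = -5200 + 12193 = 6993$)
$J - \frac{1}{27395} = 6993 - \frac{1}{27395} = \frac{191573234}{27395}$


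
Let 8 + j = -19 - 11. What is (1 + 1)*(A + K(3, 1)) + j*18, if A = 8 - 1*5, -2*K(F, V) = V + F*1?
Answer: -682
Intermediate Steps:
K(F, V) = -F/2 - V/2 (K(F, V) = -(V + F*1)/2 = -(V + F)/2 = -(F + V)/2 = -F/2 - V/2)
A = 3 (A = 8 - 5 = 3)
j = -38 (j = -8 + (-19 - 11) = -8 - 30 = -38)
(1 + 1)*(A + K(3, 1)) + j*18 = (1 + 1)*(3 + (-1/2*3 - 1/2*1)) - 38*18 = 2*(3 + (-3/2 - 1/2)) - 684 = 2*(3 - 2) - 684 = 2*1 - 684 = 2 - 684 = -682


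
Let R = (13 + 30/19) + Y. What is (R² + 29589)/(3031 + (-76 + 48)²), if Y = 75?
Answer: 13578433/1377215 ≈ 9.8593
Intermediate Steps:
R = 1702/19 (R = (13 + 30/19) + 75 = 277/19 + 75 = 1702/19 ≈ 89.579)
(R² + 29589)/(3031 + (-76 + 48)²) = ((1702/19)² + 29589)/(3031 + (-76 + 48)²) = (2896804/361 + 29589)/(3031 + (-28)²) = 13578433/(361*(3031 + 784)) = (13578433/361)/3815 = (13578433/361)*(1/3815) = 13578433/1377215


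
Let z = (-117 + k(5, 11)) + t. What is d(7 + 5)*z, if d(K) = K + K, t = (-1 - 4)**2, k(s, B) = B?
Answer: -1944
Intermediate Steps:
t = 25 (t = (-5)**2 = 25)
d(K) = 2*K
z = -81 (z = (-117 + 11) + 25 = -106 + 25 = -81)
d(7 + 5)*z = (2*(7 + 5))*(-81) = (2*12)*(-81) = 24*(-81) = -1944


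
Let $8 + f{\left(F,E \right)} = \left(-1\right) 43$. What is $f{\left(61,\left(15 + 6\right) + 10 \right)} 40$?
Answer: $-2040$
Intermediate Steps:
$f{\left(F,E \right)} = -51$ ($f{\left(F,E \right)} = -8 - 43 = -51$)
$f{\left(61,\left(15 + 6\right) + 10 \right)} 40 = \left(-51\right) 40 = -2040$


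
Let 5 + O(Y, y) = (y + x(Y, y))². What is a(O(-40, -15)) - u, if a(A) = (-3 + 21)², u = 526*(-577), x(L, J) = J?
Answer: 303826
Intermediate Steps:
O(Y, y) = -5 + 4*y² (O(Y, y) = -5 + (y + y)² = -5 + (2*y)² = -5 + 4*y²)
u = -303502
a(A) = 324 (a(A) = 18² = 324)
a(O(-40, -15)) - u = 324 - 1*(-303502) = 324 + 303502 = 303826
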